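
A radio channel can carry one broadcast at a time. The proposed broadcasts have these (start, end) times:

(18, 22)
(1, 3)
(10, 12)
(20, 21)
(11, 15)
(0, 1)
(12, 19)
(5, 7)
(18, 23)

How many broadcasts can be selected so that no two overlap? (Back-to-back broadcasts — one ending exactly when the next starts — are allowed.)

Order by finish time; keep every interval that doesn't clash with the previous kept one.
By end time: (0,1), (1,3), (5,7), (10,12), (11,15), (12,19), (20,21), (18,22), (18,23).
Pick (0,1); next start ≥ 1 → (1,3); next start ≥ 3 → (5,7); next start ≥ 7 → (10,12); next start ≥ 12 → (12,19); next start ≥ 19 → (20,21).
Selected 6 broadcasts.

6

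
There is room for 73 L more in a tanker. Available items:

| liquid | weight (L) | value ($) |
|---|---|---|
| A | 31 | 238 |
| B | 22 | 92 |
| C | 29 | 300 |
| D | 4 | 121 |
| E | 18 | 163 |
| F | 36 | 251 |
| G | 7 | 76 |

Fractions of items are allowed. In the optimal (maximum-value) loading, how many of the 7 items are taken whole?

4

Ratios (sorted): D 30.25, G 10.86, C 10.34, E 9.06, A 7.68, F 6.97, B 4.18
take D (4 @ 121); take G (7 @ 76); take C (29 @ 300); take E (18 @ 163); take 15/31 of A → 115.16. Capacity used 73/73.
4 item(s) taken whole; one partial (take 15/31 of A).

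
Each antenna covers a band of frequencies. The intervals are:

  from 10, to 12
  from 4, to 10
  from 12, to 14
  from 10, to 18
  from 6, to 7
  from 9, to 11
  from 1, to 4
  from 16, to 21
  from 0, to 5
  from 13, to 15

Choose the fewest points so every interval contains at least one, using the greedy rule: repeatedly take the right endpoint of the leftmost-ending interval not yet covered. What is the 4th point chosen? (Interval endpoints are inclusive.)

By right end: [1,4]  [0,5]  [6,7]  [4,10]  [9,11]  [10,12]  [12,14]  [13,15]  [10,18]  [16,21]
[1,4] uncovered → point at 4; [6,7] uncovered → point at 7; [9,11] uncovered → point at 11; [12,14] uncovered → point at 14; [16,21] uncovered → point at 21.
Points: 4, 7, 11, 14, 21 (5 total).

14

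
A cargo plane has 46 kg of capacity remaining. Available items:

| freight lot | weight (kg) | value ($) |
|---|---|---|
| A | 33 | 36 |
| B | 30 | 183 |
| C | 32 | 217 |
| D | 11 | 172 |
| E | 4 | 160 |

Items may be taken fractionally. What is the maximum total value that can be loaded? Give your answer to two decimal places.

Ratios (sorted): E 40.00, D 15.64, C 6.78, B 6.10, A 1.09
take E (4 @ 160); take D (11 @ 172); take 31/32 of C → 210.22. Capacity used 46/46.
Total value = 542.22

542.22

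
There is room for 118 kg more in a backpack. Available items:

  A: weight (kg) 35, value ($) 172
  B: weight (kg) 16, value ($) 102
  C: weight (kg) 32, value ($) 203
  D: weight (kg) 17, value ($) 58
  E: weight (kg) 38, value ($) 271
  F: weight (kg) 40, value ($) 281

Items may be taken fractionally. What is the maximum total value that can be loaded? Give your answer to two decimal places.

Ratios (sorted): E 7.13, F 7.03, B 6.38, C 6.34, A 4.91, D 3.41
take E (38 @ 271); take F (40 @ 281); take B (16 @ 102); take 24/32 of C → 152.25. Capacity used 118/118.
Total value = 806.25

806.25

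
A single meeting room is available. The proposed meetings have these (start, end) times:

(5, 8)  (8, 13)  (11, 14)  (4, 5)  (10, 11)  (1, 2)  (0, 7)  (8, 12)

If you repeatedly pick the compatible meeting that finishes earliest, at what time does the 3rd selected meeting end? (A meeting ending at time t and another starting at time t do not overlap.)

8

Greedy by earliest finish: after sorting by end time, pick each interval compatible with the last pick.
Sorted by end: (1,2)  (4,5)  (0,7)  (5,8)  (10,11)  (8,12)  (8,13)  (11,14)
take (1,2); take (4,5); take (5,8); take (10,11); take (11,14).
Selected: (1,2) (4,5) (5,8) (10,11) (11,14)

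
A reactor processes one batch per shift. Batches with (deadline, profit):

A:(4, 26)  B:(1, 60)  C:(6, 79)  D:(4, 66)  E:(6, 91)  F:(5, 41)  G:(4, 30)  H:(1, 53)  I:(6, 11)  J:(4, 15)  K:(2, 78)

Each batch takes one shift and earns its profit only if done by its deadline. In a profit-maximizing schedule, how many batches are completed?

6

Profit order: E=91 C=79 K=78 D=66 B=60 H=53 F=41 G=30 A=26 J=15 I=11
Assign: E→slot 6, C→slot 5, K→slot 2, D→slot 4, B→slot 1, H skipped, F→slot 3, G skipped, A skipped, J skipped, I skipped.
Slots: [1:B] [2:K] [3:F] [4:D] [5:C] [6:E]
6 of 11 scheduled.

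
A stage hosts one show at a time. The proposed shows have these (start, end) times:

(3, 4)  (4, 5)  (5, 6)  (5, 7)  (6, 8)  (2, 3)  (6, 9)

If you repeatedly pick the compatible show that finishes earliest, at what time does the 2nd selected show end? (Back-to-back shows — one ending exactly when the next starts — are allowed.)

4

Sorted by end: (2,3)  (3,4)  (4,5)  (5,6)  (5,7)  (6,8)  (6,9)
take (2,3); take (3,4); take (4,5); take (5,6); take (6,8).
Selected: (2,3) (3,4) (4,5) (5,6) (6,8)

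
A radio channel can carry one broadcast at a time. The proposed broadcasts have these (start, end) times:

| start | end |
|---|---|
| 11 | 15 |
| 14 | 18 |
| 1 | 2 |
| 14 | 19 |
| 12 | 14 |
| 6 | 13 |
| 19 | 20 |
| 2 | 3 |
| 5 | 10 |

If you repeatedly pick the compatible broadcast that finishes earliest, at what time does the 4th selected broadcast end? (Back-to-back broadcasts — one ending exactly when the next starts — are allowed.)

14

Greedy by earliest finish: after sorting by end time, pick each interval compatible with the last pick.
By end time: (1,2), (2,3), (5,10), (6,13), (12,14), (11,15), (14,18), (14,19), (19,20).
Pick (1,2); next start ≥ 2 → (2,3); next start ≥ 3 → (5,10); next start ≥ 10 → (12,14); next start ≥ 14 → (14,18); next start ≥ 18 → (19,20).
Selected: (1,2) (2,3) (5,10) (12,14) (14,18) (19,20)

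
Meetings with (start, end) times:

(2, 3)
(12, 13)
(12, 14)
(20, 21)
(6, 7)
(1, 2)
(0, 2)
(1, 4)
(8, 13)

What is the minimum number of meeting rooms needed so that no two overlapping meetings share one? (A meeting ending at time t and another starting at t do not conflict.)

Count concurrent intervals with a sweep; the peak is the room count.
starts: [0, 1, 1, 2, 6, 8, 12, 12, 20]
ends:   [2, 2, 3, 4, 7, 13, 13, 14, 21]
s0→1 s1→2 s1→3  — peak 3.

3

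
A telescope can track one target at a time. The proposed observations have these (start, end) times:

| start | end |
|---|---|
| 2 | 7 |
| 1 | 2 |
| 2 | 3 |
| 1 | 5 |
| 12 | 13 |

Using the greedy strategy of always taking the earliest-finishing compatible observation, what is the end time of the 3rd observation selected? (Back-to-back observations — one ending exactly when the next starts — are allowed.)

By end time: (1,2), (2,3), (1,5), (2,7), (12,13).
Pick (1,2); next start ≥ 2 → (2,3); next start ≥ 3 → (12,13).
Selected: (1,2) (2,3) (12,13)

13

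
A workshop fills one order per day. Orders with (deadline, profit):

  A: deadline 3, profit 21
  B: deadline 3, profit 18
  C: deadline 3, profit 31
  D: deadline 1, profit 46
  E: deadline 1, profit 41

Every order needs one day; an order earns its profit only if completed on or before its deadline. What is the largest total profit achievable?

By profit: D(d1,46), E(d1,41), C(d3,31), A(d3,21), B(d3,18)
D→slot 1; E skipped; C→slot 3; A→slot 2; B skipped.
Profit = 46 + 21 + 31 = 98

98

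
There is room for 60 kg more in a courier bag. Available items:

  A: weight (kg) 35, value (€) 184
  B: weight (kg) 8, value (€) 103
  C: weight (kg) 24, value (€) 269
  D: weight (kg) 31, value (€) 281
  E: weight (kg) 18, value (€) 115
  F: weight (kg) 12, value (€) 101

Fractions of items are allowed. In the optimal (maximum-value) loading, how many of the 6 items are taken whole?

2

Greedy by value/weight ratio, highest first.
Order: B (103/8=12.88) > C (269/24=11.21) > D (281/31=9.06) > F (101/12=8.42) > E (115/18=6.39) > A (184/35=5.26)
Fill: take B (8 @ 103) → take C (24 @ 269) → take 28/31 of D → 253.81; 60/60 used.
2 item(s) taken whole; one partial (take 28/31 of D).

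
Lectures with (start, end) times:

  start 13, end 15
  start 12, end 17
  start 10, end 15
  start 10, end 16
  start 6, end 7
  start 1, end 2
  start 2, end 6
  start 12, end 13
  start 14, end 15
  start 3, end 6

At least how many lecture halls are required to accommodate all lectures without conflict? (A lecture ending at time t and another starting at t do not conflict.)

Events (time:±→running): 1:+→1 2:-→0 2:+→1 3:+→2 6:-→1 6:-→0 6:+→1 7:-→0 10:+→1 10:+→2 12:+→3 12:+→4 13:-→3 13:+→4 14:+→5 … peak 5.

5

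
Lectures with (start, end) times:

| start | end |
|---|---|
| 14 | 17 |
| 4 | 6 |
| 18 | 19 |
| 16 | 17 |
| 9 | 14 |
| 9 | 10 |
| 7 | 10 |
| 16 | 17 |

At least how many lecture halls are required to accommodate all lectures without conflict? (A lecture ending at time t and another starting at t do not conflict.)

Count concurrent intervals with a sweep; the peak is the room count.
starts: [4, 7, 9, 9, 14, 16, 16, 18]
ends:   [6, 10, 10, 14, 17, 17, 17, 19]
s4→1 e6→0 s7→1 s9→2 s9→3  — peak 3.

3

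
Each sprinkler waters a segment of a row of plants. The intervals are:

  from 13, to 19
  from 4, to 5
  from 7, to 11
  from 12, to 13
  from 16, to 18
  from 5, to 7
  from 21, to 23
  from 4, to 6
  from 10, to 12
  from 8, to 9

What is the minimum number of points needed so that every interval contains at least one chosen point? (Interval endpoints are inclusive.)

Process intervals by earliest right end; each time one isn't hit yet, stab at its right endpoint.
Sorted: [4,5] [4,6] [5,7] [8,9] [7,11] [10,12] [12,13] [16,18] [13,19] [21,23]
{[4,5],[4,6],[5,7]} hit by 5; {[8,9],[7,11]} hit by 9; {[10,12],[12,13]} hit by 12; {[16,18],[13,19]} hit by 18; {[21,23]} hit by 23.
Points: 5, 9, 12, 18, 23 (5 total).

5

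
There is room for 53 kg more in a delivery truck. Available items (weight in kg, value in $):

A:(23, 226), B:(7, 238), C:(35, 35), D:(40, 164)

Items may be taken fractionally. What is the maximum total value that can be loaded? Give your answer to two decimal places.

558.30

Order: B (238/7=34.00) > A (226/23=9.83) > D (164/40=4.10) > C (35/35=1.00)
Fill: take B (7 @ 238) → take A (23 @ 226) → take 23/40 of D → 94.30; 53/53 used.
Total value = 558.30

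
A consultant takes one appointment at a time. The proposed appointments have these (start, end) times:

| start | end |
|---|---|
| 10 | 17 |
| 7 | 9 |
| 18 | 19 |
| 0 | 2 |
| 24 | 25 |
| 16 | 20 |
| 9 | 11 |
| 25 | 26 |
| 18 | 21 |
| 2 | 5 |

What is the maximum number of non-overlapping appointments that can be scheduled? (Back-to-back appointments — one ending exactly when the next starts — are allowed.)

By end time: (0,2), (2,5), (7,9), (9,11), (10,17), (18,19), (16,20), (18,21), (24,25), (25,26).
Pick (0,2); next start ≥ 2 → (2,5); next start ≥ 5 → (7,9); next start ≥ 9 → (9,11); next start ≥ 11 → (18,19); next start ≥ 19 → (24,25); next start ≥ 25 → (25,26).
Selected 7 appointments.

7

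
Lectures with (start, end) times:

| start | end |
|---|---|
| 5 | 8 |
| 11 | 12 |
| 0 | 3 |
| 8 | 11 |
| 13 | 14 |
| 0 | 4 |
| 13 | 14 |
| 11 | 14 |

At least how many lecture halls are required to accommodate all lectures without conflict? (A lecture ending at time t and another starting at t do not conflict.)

3

starts: [0, 0, 5, 8, 11, 11, 13, 13]
ends:   [3, 4, 8, 11, 12, 14, 14, 14]
s0→1 s0→2 e3→1 e4→0 s5→1 e8→0 s8→1 e11→0 s11→1 s11→2 e12→1 s13→2 s13→3  — peak 3.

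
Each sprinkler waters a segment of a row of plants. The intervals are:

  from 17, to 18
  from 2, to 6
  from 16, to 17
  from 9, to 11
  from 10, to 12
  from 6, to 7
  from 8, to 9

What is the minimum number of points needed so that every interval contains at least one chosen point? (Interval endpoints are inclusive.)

4

Process intervals by earliest right end; each time one isn't hit yet, stab at its right endpoint.
Sorted: [2,6] [6,7] [8,9] [9,11] [10,12] [16,17] [17,18]
{[2,6],[6,7]} hit by 6; {[8,9],[9,11]} hit by 9; {[10,12]} hit by 12; {[16,17],[17,18]} hit by 17.
Points: 6, 9, 12, 17 (4 total).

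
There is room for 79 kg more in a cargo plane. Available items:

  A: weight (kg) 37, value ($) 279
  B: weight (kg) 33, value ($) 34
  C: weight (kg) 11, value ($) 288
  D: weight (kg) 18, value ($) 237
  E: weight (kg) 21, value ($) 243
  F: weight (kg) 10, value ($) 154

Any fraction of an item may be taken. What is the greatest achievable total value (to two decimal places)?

1065.27

Ratios (sorted): C 26.18, F 15.40, D 13.17, E 11.57, A 7.54, B 1.03
take C (11 @ 288); take F (10 @ 154); take D (18 @ 237); take E (21 @ 243); take 19/37 of A → 143.27. Capacity used 79/79.
Total value = 1065.27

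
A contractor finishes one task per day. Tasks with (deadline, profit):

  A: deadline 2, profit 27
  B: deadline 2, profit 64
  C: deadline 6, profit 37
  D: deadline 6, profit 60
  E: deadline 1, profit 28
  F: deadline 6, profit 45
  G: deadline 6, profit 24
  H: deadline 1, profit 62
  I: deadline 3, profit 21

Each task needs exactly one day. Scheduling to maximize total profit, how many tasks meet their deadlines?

6

By profit: B(d2,64), H(d1,62), D(d6,60), F(d6,45), C(d6,37), E(d1,28), A(d2,27), G(d6,24), I(d3,21)
B→slot 2; H→slot 1; D→slot 6; F→slot 5; C→slot 4; E skipped; A skipped; G→slot 3; I skipped.
6 of 9 scheduled.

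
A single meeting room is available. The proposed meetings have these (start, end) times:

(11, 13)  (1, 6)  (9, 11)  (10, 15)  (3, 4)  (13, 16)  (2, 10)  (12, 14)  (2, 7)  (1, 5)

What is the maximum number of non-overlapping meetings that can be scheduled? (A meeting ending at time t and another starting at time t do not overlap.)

4

Greedy by earliest finish: after sorting by end time, pick each interval compatible with the last pick.
Sorted by end: (3,4)  (1,5)  (1,6)  (2,7)  (2,10)  (9,11)  (11,13)  (12,14)  (10,15)  (13,16)
take (3,4); skip (2,10); take (9,11); take (11,13); take (13,16).
Selected 4 meetings.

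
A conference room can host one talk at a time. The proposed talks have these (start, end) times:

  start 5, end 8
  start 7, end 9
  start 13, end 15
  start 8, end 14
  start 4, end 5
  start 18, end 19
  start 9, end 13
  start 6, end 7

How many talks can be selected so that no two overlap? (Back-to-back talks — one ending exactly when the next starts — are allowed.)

6

By end time: (4,5), (6,7), (5,8), (7,9), (9,13), (8,14), (13,15), (18,19).
Pick (4,5); next start ≥ 5 → (6,7); next start ≥ 7 → (7,9); next start ≥ 9 → (9,13); next start ≥ 13 → (13,15); next start ≥ 15 → (18,19).
Selected 6 talks.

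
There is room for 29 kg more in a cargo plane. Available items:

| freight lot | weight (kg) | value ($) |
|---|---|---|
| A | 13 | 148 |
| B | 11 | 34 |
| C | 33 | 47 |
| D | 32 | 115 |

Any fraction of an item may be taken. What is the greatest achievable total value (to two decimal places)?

Ratios (sorted): A 11.38, D 3.59, B 3.09, C 1.42
take A (13 @ 148); take 16/32 of D → 57.50. Capacity used 29/29.
Total value = 205.50

205.50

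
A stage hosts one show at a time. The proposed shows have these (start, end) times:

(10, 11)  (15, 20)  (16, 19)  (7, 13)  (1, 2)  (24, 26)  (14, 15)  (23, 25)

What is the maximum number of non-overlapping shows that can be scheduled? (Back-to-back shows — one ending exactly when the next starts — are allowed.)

5

Order by finish time; keep every interval that doesn't clash with the previous kept one.
Sorted by end: (1,2)  (10,11)  (7,13)  (14,15)  (16,19)  (15,20)  (23,25)  (24,26)
take (1,2); take (10,11); take (14,15); take (16,19); take (23,25); skip (24,26).
Selected 5 shows.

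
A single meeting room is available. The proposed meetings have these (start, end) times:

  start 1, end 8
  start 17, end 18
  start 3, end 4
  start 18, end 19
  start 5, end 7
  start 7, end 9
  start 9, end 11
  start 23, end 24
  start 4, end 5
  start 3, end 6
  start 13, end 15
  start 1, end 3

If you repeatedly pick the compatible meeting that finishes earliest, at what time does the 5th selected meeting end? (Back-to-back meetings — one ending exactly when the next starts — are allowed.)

9

Sorted by end: (1,3)  (3,4)  (4,5)  (3,6)  (5,7)  (1,8)  (7,9)  (9,11)  (13,15)  (17,18)  (18,19)  (23,24)
take (1,3); take (3,4); take (4,5); skip (3,6); take (5,7); take (7,9); take (9,11); take (13,15); take (17,18); take (18,19); take (23,24).
Selected: (1,3) (3,4) (4,5) (5,7) (7,9) (9,11) (13,15) (17,18) (18,19) (23,24)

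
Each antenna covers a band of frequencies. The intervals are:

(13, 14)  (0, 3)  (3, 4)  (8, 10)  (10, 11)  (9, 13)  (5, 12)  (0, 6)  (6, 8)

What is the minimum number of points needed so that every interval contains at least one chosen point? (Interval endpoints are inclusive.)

4

Sort by right endpoint; whenever an interval is uncovered, place a point at its right end.
By right end: [0,3]  [3,4]  [0,6]  [6,8]  [8,10]  [10,11]  [5,12]  [9,13]  [13,14]
[0,3] uncovered → point at 3; [6,8] uncovered → point at 8; [10,11] uncovered → point at 11; [13,14] uncovered → point at 14.
Points: 3, 8, 11, 14 (4 total).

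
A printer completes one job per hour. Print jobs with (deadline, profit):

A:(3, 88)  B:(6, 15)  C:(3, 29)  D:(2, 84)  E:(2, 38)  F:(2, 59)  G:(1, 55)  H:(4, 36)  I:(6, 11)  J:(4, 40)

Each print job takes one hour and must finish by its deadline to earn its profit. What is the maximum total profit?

Take jobs in profit order; each goes to the latest open slot no later than its deadline.
Profit order: A=88 D=84 F=59 G=55 J=40 E=38 H=36 C=29 B=15 I=11
Assign: A→slot 3, D→slot 2, F→slot 1, G skipped, J→slot 4, E skipped, H skipped, C skipped, B→slot 6, I→slot 5.
Slots: [1:F] [2:D] [3:A] [4:J] [5:I] [6:B]
Profit = 59 + 84 + 88 + 40 + 11 + 15 = 297

297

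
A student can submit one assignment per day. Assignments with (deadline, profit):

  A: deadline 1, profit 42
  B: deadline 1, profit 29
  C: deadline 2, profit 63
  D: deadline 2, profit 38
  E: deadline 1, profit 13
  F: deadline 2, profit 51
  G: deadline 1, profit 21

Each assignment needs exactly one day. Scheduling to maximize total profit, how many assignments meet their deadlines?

Sort by profit descending; place each in the latest free slot ≤ its deadline.
By profit: C(d2,63), F(d2,51), A(d1,42), D(d2,38), B(d1,29), G(d1,21), E(d1,13)
C→slot 2; F→slot 1; A skipped; D skipped; B skipped; G skipped; E skipped.
2 of 7 scheduled.

2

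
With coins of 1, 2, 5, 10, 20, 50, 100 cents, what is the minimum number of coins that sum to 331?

6

331 = 3×100 + 1×20 + 1×10 + 1×1
Total coins = 3 + 1 + 1 + 1 = 6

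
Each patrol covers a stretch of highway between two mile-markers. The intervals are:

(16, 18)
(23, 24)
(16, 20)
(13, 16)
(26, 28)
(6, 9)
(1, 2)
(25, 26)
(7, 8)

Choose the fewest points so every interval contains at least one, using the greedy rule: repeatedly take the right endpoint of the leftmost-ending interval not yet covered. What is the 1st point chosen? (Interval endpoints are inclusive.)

Sort by right endpoint; whenever an interval is uncovered, place a point at its right end.
By right end: [1,2]  [7,8]  [6,9]  [13,16]  [16,18]  [16,20]  [23,24]  [25,26]  [26,28]
[1,2] uncovered → point at 2; [7,8] uncovered → point at 8; [13,16] uncovered → point at 16; [23,24] uncovered → point at 24; [25,26] uncovered → point at 26.
Points: 2, 8, 16, 24, 26 (5 total).

2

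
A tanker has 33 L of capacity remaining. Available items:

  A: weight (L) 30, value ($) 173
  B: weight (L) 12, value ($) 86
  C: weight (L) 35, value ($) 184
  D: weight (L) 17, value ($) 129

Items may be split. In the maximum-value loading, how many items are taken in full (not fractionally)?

2

Sort by value per unit weight and fill in that order.
Ratios (sorted): D 7.59, B 7.17, A 5.77, C 5.26
take D (17 @ 129); take B (12 @ 86); take 4/30 of A → 23.07. Capacity used 33/33.
2 item(s) taken whole; one partial (take 4/30 of A).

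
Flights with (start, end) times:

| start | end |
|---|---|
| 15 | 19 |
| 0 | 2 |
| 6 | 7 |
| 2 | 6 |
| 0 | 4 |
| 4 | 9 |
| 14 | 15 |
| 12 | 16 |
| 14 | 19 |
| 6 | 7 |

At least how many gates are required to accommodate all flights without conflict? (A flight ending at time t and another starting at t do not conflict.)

3

Count concurrent intervals with a sweep; the peak is the room count.
Events (time:±→running): 0:+→1 0:+→2 2:-→1 2:+→2 4:-→1 4:+→2 6:-→1 6:+→2 6:+→3 … peak 3.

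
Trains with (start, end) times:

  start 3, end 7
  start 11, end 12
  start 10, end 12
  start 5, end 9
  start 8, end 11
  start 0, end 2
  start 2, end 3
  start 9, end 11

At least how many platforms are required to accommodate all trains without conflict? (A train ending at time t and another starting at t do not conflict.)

Count concurrent intervals with a sweep; the peak is the room count.
Events (time:±→running): 0:+→1 2:-→0 2:+→1 3:-→0 3:+→1 5:+→2 7:-→1 8:+→2 9:-→1 9:+→2 10:+→3 … peak 3.

3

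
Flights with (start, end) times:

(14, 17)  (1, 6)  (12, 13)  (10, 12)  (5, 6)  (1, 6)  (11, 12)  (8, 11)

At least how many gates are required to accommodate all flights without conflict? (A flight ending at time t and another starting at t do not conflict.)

3

Events (time:±→running): 1:+→1 1:+→2 5:+→3 … peak 3.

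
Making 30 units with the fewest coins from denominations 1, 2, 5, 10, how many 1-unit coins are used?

Use the largest denomination that fits, subtract, and repeat.
30 = 3×10
Count of 1: 0

0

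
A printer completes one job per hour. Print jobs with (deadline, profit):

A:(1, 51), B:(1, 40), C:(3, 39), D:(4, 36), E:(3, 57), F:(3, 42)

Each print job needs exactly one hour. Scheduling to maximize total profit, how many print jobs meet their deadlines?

4

Take jobs in profit order; each goes to the latest open slot no later than its deadline.
By profit: E(d3,57), A(d1,51), F(d3,42), B(d1,40), C(d3,39), D(d4,36)
E→slot 3; A→slot 1; F→slot 2; B skipped; C skipped; D→slot 4.
4 of 6 scheduled.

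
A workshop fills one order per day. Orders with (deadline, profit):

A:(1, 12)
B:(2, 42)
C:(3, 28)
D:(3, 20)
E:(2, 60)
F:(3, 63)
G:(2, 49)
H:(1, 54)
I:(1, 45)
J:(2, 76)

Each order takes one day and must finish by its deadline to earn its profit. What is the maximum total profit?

199

By profit: J(d2,76), F(d3,63), E(d2,60), H(d1,54), G(d2,49), I(d1,45), B(d2,42), C(d3,28), D(d3,20), A(d1,12)
J→slot 2; F→slot 3; E→slot 1; H skipped; G skipped; I skipped; B skipped; C skipped; D skipped; A skipped.
Profit = 60 + 76 + 63 = 199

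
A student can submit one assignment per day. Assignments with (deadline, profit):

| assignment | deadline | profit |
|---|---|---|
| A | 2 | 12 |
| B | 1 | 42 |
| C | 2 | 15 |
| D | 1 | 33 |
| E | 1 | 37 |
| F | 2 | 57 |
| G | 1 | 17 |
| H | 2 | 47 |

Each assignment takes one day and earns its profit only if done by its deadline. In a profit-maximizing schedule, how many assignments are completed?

2

Take jobs in profit order; each goes to the latest open slot no later than its deadline.
Profit order: F=57 H=47 B=42 E=37 D=33 G=17 C=15 A=12
Assign: F→slot 2, H→slot 1, B skipped, E skipped, D skipped, G skipped, C skipped, A skipped.
Slots: [1:H] [2:F]
2 of 8 scheduled.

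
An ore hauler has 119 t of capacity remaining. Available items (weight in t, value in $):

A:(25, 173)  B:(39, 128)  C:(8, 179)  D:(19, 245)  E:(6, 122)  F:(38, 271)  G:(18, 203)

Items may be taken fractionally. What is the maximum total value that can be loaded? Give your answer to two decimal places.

Greedy by value/weight ratio, highest first.
Ratios (sorted): C 22.38, E 20.33, D 12.89, G 11.28, F 7.13, A 6.92, B 3.28
take C (8 @ 179); take E (6 @ 122); take D (19 @ 245); take G (18 @ 203); take F (38 @ 271); take A (25 @ 173); take 5/39 of B → 16.41. Capacity used 119/119.
Total value = 1209.41

1209.41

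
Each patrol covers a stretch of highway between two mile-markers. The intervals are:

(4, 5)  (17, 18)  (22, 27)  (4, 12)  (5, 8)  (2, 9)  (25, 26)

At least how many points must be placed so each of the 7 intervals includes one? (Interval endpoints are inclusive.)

Sort by right endpoint; whenever an interval is uncovered, place a point at its right end.
Sorted: [4,5] [5,8] [2,9] [4,12] [17,18] [25,26] [22,27]
{[4,5],[5,8],[2,9],[4,12]} hit by 5; {[17,18]} hit by 18; {[25,26],[22,27]} hit by 26.
Points: 5, 18, 26 (3 total).

3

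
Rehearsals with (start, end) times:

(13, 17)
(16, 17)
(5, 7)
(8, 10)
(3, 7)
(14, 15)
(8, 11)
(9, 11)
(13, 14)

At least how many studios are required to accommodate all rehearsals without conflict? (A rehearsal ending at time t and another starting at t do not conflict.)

3

Count concurrent intervals with a sweep; the peak is the room count.
Events (time:±→running): 3:+→1 5:+→2 7:-→1 7:-→0 8:+→1 8:+→2 9:+→3 … peak 3.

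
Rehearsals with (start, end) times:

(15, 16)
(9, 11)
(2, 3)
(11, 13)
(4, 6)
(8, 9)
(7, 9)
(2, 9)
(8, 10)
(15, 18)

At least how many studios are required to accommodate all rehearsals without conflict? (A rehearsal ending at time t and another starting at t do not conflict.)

4

starts: [2, 2, 4, 7, 8, 8, 9, 11, 15, 15]
ends:   [3, 6, 9, 9, 9, 10, 11, 13, 16, 18]
s2→1 s2→2 e3→1 s4→2 e6→1 s7→2 s8→3 s8→4  — peak 4.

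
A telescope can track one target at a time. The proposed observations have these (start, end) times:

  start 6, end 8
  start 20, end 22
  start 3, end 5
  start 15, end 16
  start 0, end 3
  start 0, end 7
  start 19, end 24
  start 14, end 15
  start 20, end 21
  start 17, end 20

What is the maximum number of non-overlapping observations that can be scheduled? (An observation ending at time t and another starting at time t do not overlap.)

7

Order by finish time; keep every interval that doesn't clash with the previous kept one.
Sorted by end: (0,3)  (3,5)  (0,7)  (6,8)  (14,15)  (15,16)  (17,20)  (20,21)  (20,22)  (19,24)
take (0,3); take (3,5); take (6,8); take (14,15); take (15,16); take (17,20); take (20,21).
Selected 7 observations.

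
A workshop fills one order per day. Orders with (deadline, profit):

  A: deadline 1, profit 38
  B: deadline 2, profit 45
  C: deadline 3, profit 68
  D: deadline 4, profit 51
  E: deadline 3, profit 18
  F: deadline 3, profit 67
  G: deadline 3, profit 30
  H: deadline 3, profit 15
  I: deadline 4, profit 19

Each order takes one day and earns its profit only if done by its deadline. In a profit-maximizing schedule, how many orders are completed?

4

By profit: C(d3,68), F(d3,67), D(d4,51), B(d2,45), A(d1,38), G(d3,30), I(d4,19), E(d3,18), H(d3,15)
C→slot 3; F→slot 2; D→slot 4; B→slot 1; A skipped; G skipped; I skipped; E skipped; H skipped.
4 of 9 scheduled.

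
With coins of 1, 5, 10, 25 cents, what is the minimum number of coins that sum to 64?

7

64 − 2×25→14 − 1×10→4 − 4×1→0
Total coins = 2 + 1 + 4 = 7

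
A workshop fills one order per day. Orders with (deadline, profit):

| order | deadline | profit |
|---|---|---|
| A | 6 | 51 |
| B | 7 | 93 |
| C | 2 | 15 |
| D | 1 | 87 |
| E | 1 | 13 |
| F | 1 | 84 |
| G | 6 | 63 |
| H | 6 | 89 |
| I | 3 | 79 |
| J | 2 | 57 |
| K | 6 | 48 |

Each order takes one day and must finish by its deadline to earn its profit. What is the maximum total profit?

519

Profit order: B=93 H=89 D=87 F=84 I=79 G=63 J=57 A=51 K=48 C=15 E=13
Assign: B→slot 7, H→slot 6, D→slot 1, F skipped, I→slot 3, G→slot 5, J→slot 2, A→slot 4, K skipped, C skipped, E skipped.
Slots: [1:D] [2:J] [3:I] [4:A] [5:G] [6:H] [7:B]
Profit = 87 + 57 + 79 + 51 + 63 + 89 + 93 = 519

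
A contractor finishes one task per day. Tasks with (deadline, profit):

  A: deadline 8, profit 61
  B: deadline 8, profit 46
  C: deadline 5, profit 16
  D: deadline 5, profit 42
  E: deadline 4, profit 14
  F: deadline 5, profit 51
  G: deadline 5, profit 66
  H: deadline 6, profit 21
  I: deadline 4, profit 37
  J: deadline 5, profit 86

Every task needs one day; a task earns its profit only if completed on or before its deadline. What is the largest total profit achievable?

Sort by profit descending; place each in the latest free slot ≤ its deadline.
Profit order: J=86 G=66 A=61 F=51 B=46 D=42 I=37 H=21 C=16 E=14
Assign: J→slot 5, G→slot 4, A→slot 8, F→slot 3, B→slot 7, D→slot 2, I→slot 1, H→slot 6, C skipped, E skipped.
Slots: [1:I] [2:D] [3:F] [4:G] [5:J] [6:H] [7:B] [8:A]
Profit = 37 + 42 + 51 + 66 + 86 + 21 + 46 + 61 = 410

410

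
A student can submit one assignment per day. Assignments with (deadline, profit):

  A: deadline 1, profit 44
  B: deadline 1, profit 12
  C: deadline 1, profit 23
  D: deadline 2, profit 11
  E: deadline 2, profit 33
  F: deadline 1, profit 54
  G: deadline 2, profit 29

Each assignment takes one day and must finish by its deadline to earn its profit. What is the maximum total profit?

Sort by profit descending; place each in the latest free slot ≤ its deadline.
Profit order: F=54 A=44 E=33 G=29 C=23 B=12 D=11
Assign: F→slot 1, A skipped, E→slot 2, G skipped, C skipped, B skipped, D skipped.
Slots: [1:F] [2:E]
Profit = 54 + 33 = 87

87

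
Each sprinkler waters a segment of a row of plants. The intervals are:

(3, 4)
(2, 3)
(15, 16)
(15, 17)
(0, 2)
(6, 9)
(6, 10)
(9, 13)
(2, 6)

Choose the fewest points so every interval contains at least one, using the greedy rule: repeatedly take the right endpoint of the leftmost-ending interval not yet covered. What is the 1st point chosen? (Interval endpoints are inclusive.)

2

Sorted: [0,2] [2,3] [3,4] [2,6] [6,9] [6,10] [9,13] [15,16] [15,17]
{[0,2],[2,3]} hit by 2; {[3,4],[2,6]} hit by 4; {[6,9],[6,10],[9,13]} hit by 9; {[15,16],[15,17]} hit by 16.
Points: 2, 4, 9, 16 (4 total).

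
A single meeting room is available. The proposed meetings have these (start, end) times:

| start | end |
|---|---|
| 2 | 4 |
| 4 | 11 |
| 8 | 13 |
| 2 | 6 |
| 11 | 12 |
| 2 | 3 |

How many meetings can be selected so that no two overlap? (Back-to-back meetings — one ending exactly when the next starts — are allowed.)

Order by finish time; keep every interval that doesn't clash with the previous kept one.
By end time: (2,3), (2,4), (2,6), (4,11), (11,12), (8,13).
Pick (2,3); next start ≥ 3 → (4,11); next start ≥ 11 → (11,12).
Selected 3 meetings.

3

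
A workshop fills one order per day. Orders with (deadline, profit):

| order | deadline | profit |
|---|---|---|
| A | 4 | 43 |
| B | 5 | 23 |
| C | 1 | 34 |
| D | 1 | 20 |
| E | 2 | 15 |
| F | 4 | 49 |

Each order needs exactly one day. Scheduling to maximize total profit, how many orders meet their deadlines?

5

Take jobs in profit order; each goes to the latest open slot no later than its deadline.
Profit order: F=49 A=43 C=34 B=23 D=20 E=15
Assign: F→slot 4, A→slot 3, C→slot 1, B→slot 5, D skipped, E→slot 2.
Slots: [1:C] [2:E] [3:A] [4:F] [5:B]
5 of 6 scheduled.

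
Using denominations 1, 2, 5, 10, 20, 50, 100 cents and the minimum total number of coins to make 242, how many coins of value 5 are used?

Greedy: take as many of the largest coin as possible, then repeat with the remainder.
242 = 2×100 + 2×20 + 1×2
Count of 5: 0

0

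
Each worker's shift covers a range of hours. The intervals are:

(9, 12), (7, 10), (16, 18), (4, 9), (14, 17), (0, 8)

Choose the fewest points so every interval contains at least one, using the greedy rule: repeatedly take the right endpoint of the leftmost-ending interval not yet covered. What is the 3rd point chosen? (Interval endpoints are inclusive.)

17

Sort by right endpoint; whenever an interval is uncovered, place a point at its right end.
Sorted: [0,8] [4,9] [7,10] [9,12] [14,17] [16,18]
{[0,8],[4,9],[7,10]} hit by 8; {[9,12]} hit by 12; {[14,17],[16,18]} hit by 17.
Points: 8, 12, 17 (3 total).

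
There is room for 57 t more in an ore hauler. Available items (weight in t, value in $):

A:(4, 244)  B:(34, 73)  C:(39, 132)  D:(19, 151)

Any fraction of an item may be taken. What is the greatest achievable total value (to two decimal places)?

510.08

Ratios (sorted): A 61.00, D 7.95, C 3.38, B 2.15
take A (4 @ 244); take D (19 @ 151); take 34/39 of C → 115.08. Capacity used 57/57.
Total value = 510.08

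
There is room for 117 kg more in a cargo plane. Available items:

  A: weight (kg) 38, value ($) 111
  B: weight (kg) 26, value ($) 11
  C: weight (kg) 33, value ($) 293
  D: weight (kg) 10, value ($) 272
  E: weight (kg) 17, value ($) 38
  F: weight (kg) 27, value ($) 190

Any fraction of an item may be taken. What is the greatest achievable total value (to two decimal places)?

886.12

Ratios (sorted): D 27.20, C 8.88, F 7.04, A 2.92, E 2.24, B 0.42
take D (10 @ 272); take C (33 @ 293); take F (27 @ 190); take A (38 @ 111); take 9/17 of E → 20.12. Capacity used 117/117.
Total value = 886.12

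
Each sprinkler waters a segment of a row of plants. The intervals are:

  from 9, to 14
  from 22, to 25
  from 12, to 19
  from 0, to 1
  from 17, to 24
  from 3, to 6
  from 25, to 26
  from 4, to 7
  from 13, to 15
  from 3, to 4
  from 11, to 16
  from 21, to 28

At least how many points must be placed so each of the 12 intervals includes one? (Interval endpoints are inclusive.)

Sort by right endpoint; whenever an interval is uncovered, place a point at its right end.
By right end: [0,1]  [3,4]  [3,6]  [4,7]  [9,14]  [13,15]  [11,16]  [12,19]  [17,24]  [22,25]  [25,26]  [21,28]
[0,1] uncovered → point at 1; [3,4] uncovered → point at 4; [9,14] uncovered → point at 14; [17,24] uncovered → point at 24; [25,26] uncovered → point at 26.
Points: 1, 4, 14, 24, 26 (5 total).

5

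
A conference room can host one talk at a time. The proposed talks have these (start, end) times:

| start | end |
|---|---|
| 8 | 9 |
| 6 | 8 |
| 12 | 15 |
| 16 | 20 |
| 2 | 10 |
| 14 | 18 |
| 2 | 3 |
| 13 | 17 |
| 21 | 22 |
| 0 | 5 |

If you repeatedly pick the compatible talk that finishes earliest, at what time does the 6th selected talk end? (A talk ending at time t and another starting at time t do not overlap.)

Order by finish time; keep every interval that doesn't clash with the previous kept one.
Sorted by end: (2,3)  (0,5)  (6,8)  (8,9)  (2,10)  (12,15)  (13,17)  (14,18)  (16,20)  (21,22)
take (2,3); take (6,8); take (8,9); take (12,15); skip (13,17); take (16,20); take (21,22).
Selected: (2,3) (6,8) (8,9) (12,15) (16,20) (21,22)

22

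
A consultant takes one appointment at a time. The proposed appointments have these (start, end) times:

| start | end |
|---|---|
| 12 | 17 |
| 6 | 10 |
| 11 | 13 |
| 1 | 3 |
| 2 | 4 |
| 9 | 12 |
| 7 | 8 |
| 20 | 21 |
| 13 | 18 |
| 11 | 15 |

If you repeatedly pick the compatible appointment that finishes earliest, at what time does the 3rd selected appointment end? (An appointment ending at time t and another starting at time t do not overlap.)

12

Sorted by end: (1,3)  (2,4)  (7,8)  (6,10)  (9,12)  (11,13)  (11,15)  (12,17)  (13,18)  (20,21)
take (1,3); take (7,8); skip (6,10); take (9,12); take (12,17); take (20,21).
Selected: (1,3) (7,8) (9,12) (12,17) (20,21)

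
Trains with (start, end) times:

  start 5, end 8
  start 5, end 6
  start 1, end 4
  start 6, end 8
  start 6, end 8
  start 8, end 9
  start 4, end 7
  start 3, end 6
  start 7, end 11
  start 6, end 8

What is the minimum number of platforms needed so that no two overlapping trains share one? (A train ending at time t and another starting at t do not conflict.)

The answer is the maximum number of intervals overlapping at any instant.
starts: [1, 3, 4, 5, 5, 6, 6, 6, 7, 8]
ends:   [4, 6, 6, 7, 8, 8, 8, 8, 9, 11]
s1→1 s3→2 e4→1 s4→2 s5→3 s5→4 e6→3 e6→2 s6→3 s6→4 s6→5  — peak 5.

5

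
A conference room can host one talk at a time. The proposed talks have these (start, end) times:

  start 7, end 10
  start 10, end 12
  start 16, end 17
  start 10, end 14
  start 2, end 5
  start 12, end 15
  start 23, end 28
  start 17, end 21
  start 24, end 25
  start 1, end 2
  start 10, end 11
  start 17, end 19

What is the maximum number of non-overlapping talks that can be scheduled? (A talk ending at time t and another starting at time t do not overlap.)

8

Greedy by earliest finish: after sorting by end time, pick each interval compatible with the last pick.
By end time: (1,2), (2,5), (7,10), (10,11), (10,12), (10,14), (12,15), (16,17), (17,19), (17,21), (24,25), (23,28).
Pick (1,2); next start ≥ 2 → (2,5); next start ≥ 5 → (7,10); next start ≥ 10 → (10,11); next start ≥ 11 → (12,15); next start ≥ 15 → (16,17); next start ≥ 17 → (17,19); next start ≥ 19 → (24,25).
Selected 8 talks.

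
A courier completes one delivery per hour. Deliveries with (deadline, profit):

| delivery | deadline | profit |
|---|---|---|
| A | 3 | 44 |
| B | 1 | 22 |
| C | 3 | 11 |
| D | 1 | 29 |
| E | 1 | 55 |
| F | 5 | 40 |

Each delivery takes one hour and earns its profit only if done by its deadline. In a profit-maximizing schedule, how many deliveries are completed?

Take jobs in profit order; each goes to the latest open slot no later than its deadline.
By profit: E(d1,55), A(d3,44), F(d5,40), D(d1,29), B(d1,22), C(d3,11)
E→slot 1; A→slot 3; F→slot 5; D skipped; B skipped; C→slot 2.
4 of 6 scheduled.

4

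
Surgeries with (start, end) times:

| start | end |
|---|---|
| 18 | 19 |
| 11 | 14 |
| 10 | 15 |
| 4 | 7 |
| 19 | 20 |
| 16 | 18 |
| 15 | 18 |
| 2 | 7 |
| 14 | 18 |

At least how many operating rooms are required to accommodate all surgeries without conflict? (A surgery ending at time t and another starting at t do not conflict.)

The answer is the maximum number of intervals overlapping at any instant.
starts: [2, 4, 10, 11, 14, 15, 16, 18, 19]
ends:   [7, 7, 14, 15, 18, 18, 18, 19, 20]
s2→1 s4→2 e7→1 e7→0 s10→1 s11→2 e14→1 s14→2 e15→1 s15→2 s16→3  — peak 3.

3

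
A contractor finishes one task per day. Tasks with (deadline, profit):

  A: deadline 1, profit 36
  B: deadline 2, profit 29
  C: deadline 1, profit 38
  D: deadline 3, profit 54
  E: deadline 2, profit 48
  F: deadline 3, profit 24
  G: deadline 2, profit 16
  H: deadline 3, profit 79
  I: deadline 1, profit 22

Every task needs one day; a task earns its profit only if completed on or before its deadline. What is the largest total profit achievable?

Sort by profit descending; place each in the latest free slot ≤ its deadline.
By profit: H(d3,79), D(d3,54), E(d2,48), C(d1,38), A(d1,36), B(d2,29), F(d3,24), I(d1,22), G(d2,16)
H→slot 3; D→slot 2; E→slot 1; C skipped; A skipped; B skipped; F skipped; I skipped; G skipped.
Profit = 48 + 54 + 79 = 181

181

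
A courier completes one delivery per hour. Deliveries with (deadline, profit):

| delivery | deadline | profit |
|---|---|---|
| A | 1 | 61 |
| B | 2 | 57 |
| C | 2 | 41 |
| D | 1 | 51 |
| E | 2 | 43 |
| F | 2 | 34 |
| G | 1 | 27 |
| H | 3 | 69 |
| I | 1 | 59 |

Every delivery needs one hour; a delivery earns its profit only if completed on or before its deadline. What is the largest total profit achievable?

187

Take jobs in profit order; each goes to the latest open slot no later than its deadline.
Profit order: H=69 A=61 I=59 B=57 D=51 E=43 C=41 F=34 G=27
Assign: H→slot 3, A→slot 1, I skipped, B→slot 2, D skipped, E skipped, C skipped, F skipped, G skipped.
Slots: [1:A] [2:B] [3:H]
Profit = 61 + 57 + 69 = 187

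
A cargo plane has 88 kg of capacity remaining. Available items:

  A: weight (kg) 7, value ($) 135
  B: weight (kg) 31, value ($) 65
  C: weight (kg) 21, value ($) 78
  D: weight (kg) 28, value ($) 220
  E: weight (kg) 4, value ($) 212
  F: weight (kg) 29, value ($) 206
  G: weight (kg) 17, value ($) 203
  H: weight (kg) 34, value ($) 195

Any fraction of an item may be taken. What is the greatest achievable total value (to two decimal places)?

993.21

Sort by value per unit weight and fill in that order.
Ratios (sorted): E 53.00, A 19.29, G 11.94, D 7.86, F 7.10, H 5.74, C 3.71, B 2.10
take E (4 @ 212); take A (7 @ 135); take G (17 @ 203); take D (28 @ 220); take F (29 @ 206); take 3/34 of H → 17.21. Capacity used 88/88.
Total value = 993.21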